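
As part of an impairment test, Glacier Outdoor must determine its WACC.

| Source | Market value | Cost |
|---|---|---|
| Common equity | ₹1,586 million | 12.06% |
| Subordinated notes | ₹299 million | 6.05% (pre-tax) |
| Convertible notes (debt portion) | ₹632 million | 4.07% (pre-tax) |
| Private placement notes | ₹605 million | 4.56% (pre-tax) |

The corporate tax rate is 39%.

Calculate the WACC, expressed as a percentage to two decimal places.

Total capital V = 1586 + 299 + 632 + 605 = 3122.
Equity: weight = 1586/3122 = 0.5080; cost = 12.06%.
Subordinated notes: weight = 299/3122 = 0.0958; after-tax cost = 6.05% × (1 − 39%) = 3.6905%.
Convertible notes (debt portion): weight = 632/3122 = 0.2024; after-tax cost = 4.07% × (1 − 39%) = 2.4827%.
Private placement notes: weight = 605/3122 = 0.1938; after-tax cost = 4.56% × (1 − 39%) = 2.7816%.
WACC = 0.5080 × 12.0600% + 0.0958 × 3.6905% + 0.2024 × 2.4827% + 0.1938 × 2.7816% = 7.5216%.

7.52%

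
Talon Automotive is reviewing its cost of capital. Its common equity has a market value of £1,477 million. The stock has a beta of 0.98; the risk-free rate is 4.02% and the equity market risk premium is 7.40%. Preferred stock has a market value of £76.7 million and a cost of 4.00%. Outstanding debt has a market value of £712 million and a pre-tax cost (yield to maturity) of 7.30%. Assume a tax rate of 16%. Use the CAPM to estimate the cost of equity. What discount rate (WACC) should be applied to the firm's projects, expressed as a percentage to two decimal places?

Cost of equity via CAPM: Re = 4.02% + 0.98 × 7.4% = 11.2720%.
Total capital V = 1477 + 76.7 + 712 = 2265.7.
Equity: weight = 1477/2265.7 = 0.6519; cost = 11.272%.
Preferred: weight = 76.7/2265.7 = 0.0339; cost = 4%.
Debt: weight = 712/2265.7 = 0.3143; after-tax cost = 7.3% × (1 − 16%) = 6.1320%.
WACC = 0.6519 × 11.2720% + 0.0339 × 4.0000% + 0.3143 × 6.1320% = 9.4106%.

9.41%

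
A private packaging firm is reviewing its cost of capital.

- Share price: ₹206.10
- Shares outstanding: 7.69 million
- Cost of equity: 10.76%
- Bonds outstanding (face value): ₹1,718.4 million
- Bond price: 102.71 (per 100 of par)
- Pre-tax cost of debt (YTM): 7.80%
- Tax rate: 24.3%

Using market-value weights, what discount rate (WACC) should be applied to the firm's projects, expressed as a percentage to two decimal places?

Market value of equity E = 206.1 × 7.69m = 1584.909m. Market value of debt D = 1718.4m × 102.71/100 = 1764.96864m.
Total capital V = 1584.909 + 1764.96864 = 3349.87764.
Equity: weight = 1584.909/3349.87764 = 0.4731; cost = 10.76%.
Bonds outstanding: weight = 1764.96864/3349.87764 = 0.5269; after-tax cost = 7.8% × (1 − 24.3%) = 5.9046%.
WACC = 0.4731 × 10.7600% + 0.5269 × 5.9046% = 8.2018%.

8.20%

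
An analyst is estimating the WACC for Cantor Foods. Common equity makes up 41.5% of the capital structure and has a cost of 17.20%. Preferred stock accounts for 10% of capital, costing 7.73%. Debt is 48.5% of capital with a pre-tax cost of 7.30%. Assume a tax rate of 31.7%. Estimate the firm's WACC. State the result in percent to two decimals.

10.33%

After-tax cost of debt = 7.3% × (1 − 31.7%) = 4.9859%.
WACC = 0.415 × 17.2000% + 0.100 × 7.7300% + 0.485 × 4.9859% = 10.3292%.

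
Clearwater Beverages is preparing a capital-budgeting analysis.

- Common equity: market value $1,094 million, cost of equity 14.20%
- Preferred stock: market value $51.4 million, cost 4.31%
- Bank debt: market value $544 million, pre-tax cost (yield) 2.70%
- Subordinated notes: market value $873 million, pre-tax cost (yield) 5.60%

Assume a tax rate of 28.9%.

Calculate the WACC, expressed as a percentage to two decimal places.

Total capital V = 1094 + 51.4 + 544 + 873 = 2562.4.
Equity: weight = 1094/2562.4 = 0.4269; cost = 14.2%.
Preferred: weight = 51.4/2562.4 = 0.0201; cost = 4.31%.
Bank debt: weight = 544/2562.4 = 0.2123; after-tax cost = 2.7% × (1 − 28.9%) = 1.9197%.
Subordinated notes: weight = 873/2562.4 = 0.3407; after-tax cost = 5.6% × (1 − 28.9%) = 3.9816%.
WACC = 0.4269 × 14.2000% + 0.0201 × 4.3100% + 0.2123 × 1.9197% + 0.3407 × 3.9816% = 7.9131%.

7.91%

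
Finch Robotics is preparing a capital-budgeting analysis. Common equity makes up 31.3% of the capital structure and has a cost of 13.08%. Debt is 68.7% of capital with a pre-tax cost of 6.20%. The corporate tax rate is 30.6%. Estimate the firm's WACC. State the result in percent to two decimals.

7.05%

After-tax cost of debt = 6.2% × (1 − 30.6%) = 4.3028%.
WACC = 0.313 × 13.0800% + 0.687 × 4.3028% = 7.0501%.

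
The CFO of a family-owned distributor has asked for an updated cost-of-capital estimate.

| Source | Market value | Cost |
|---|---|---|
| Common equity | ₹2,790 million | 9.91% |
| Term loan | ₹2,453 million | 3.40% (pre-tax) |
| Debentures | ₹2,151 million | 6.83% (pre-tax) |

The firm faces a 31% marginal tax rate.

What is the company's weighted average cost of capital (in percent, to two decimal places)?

Total capital V = 2790 + 2453 + 2151 = 7394.
Equity: weight = 2790/7394 = 0.3773; cost = 9.91%.
Term loan: weight = 2453/7394 = 0.3318; after-tax cost = 3.4% × (1 − 31%) = 2.3460%.
Debentures: weight = 2151/7394 = 0.2909; after-tax cost = 6.83% × (1 − 31%) = 4.7127%.
WACC = 0.3773 × 9.9100% + 0.3318 × 2.3460% + 0.2909 × 4.7127% = 5.8886%.

5.89%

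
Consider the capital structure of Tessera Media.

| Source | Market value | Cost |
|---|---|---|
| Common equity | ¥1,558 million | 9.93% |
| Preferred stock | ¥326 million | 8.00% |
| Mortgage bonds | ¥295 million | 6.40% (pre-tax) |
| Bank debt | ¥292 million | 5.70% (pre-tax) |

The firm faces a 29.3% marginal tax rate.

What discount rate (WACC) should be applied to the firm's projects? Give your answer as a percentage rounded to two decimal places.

Total capital V = 1558 + 326 + 295 + 292 = 2471.
Equity: weight = 1558/2471 = 0.6305; cost = 9.93%.
Preferred: weight = 326/2471 = 0.1319; cost = 8%.
Mortgage bonds: weight = 295/2471 = 0.1194; after-tax cost = 6.4% × (1 − 29.3%) = 4.5248%.
Bank debt: weight = 292/2471 = 0.1182; after-tax cost = 5.7% × (1 − 29.3%) = 4.0299%.
WACC = 0.6305 × 9.9300% + 0.1319 × 8.0000% + 0.1194 × 4.5248% + 0.1182 × 4.0299% = 8.3329%.

8.33%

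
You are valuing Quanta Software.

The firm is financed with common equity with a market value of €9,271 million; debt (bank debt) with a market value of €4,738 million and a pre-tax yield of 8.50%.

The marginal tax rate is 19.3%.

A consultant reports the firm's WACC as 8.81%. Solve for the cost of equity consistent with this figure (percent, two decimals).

9.81%

Total capital V = 9271 + 4738 = 14009.
Equity weight = 9271/14009 = 0.6618.
Bank debt weight = 4738/14009 = 0.3382.
Debt contribution = 0.3382 × 8.5% × (1 − 19.3%) = 2.3200%.
Required equity contribution = 8.81% − 2.3200% = 6.4900%.
Re = 6.4900% / 0.6618 = 9.8068%.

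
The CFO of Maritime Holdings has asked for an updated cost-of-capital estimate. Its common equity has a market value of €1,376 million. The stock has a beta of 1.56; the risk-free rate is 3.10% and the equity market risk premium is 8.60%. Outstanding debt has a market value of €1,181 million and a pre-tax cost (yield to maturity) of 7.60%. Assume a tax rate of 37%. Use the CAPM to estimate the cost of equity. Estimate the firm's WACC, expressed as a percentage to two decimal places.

Cost of equity via CAPM: Re = 3.1% + 1.56 × 8.6% = 16.5160%.
Total capital V = 1376 + 1181 = 2557.
Equity: weight = 1376/2557 = 0.5381; cost = 16.516%.
Debt: weight = 1181/2557 = 0.4619; after-tax cost = 7.6% × (1 − 37%) = 4.7880%.
WACC = 0.5381 × 16.5160% + 0.4619 × 4.7880% = 11.0992%.

11.10%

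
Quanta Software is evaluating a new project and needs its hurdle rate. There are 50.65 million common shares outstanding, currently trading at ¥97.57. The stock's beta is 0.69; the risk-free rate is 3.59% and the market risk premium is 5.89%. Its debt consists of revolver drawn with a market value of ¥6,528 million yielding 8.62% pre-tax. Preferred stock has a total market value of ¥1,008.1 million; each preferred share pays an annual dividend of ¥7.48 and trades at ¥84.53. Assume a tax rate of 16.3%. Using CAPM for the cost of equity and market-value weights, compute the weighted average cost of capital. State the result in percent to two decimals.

Cost of equity via CAPM: Re = 3.59% + 0.69 × 5.89% = 7.6541%.
Cost of preferred: Rp = 7.48 / 84.53 = 8.8489%.
Market value of equity E = 97.57 × 50.65m = 4941.9205m.
Total capital V = 4941.9205 + 1008.1 + 6528 = 12478.0205.
Equity: weight = 4941.9205/12478.0205 = 0.3961; cost = 7.6541%.
Preferred: weight = 1008.1/12478.0205 = 0.0808; cost = 8.8489%.
Revolver drawn: weight = 6528/12478.0205 = 0.5232; after-tax cost = 8.62% × (1 − 16.3%) = 7.2149%.
WACC = 0.3961 × 7.6541% + 0.0808 × 8.8489% + 0.5232 × 7.2149% = 7.5209%.

7.52%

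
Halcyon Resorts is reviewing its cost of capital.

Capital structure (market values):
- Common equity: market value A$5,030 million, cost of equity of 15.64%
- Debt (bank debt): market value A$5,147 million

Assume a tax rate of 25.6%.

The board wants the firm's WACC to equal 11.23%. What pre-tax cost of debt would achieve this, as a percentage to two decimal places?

9.30%

Total capital V = 5030 + 5147 = 10177.
Equity weight = 5030/10177 = 0.4943.
Bank debt weight = 5147/10177 = 0.5057.
Equity contribution = 0.4943 × 15.64% = 7.7301%.
Remaining for debt = 11.23% − 7.7301% = 3.4999%.
Rd × (1 − 25.6%) × 0.5057 = 3.4999%  ⇒  Rd = 9.3014%.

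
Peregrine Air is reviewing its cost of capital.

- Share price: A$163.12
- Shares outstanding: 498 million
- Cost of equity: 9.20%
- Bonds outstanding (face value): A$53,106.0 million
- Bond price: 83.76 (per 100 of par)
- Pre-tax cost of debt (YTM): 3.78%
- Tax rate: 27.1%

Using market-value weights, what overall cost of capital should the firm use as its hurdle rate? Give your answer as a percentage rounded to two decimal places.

6.92%

Market value of equity E = 163.12 × 498m = 81233.76m. Market value of debt D = 53106m × 83.76/100 = 44481.5856m.
Total capital V = 81233.76 + 44481.5856 = 125715.3456.
Equity: weight = 81233.76/125715.3456 = 0.6462; cost = 9.2%.
Bonds outstanding: weight = 44481.5856/125715.3456 = 0.3538; after-tax cost = 3.78% × (1 − 27.1%) = 2.7556%.
WACC = 0.6462 × 9.2000% + 0.3538 × 2.7556% = 6.9198%.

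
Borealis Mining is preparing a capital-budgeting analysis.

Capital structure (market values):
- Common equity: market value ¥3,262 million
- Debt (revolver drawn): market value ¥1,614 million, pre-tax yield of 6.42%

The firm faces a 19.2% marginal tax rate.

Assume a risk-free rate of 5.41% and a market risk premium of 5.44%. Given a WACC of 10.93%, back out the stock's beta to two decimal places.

1.54

Total capital V = 3262 + 1614 = 4876.
Equity weight = 3262/4876 = 0.6690.
Revolver drawn weight = 1614/4876 = 0.3310.
Debt contribution = 0.3310 × 6.42% × (1 − 19.2%) = 1.7171%.
Required equity contribution = 10.93% − 1.7171% = 9.2129%  ⇒  Re = 13.7714%.
CAPM: 13.7714% = 5.41% + β × 5.44%  ⇒  β = 1.5370.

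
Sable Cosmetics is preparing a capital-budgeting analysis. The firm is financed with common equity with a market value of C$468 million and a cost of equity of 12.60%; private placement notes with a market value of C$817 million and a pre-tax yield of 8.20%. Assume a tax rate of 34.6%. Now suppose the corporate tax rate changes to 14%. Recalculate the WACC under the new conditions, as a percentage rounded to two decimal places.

9.07%

After the change:
Total capital V = 468 + 817 = 1285.
Equity: weight = 468/1285 = 0.3642; cost = 12.6%.
Private placement notes: weight = 817/1285 = 0.6358; after-tax cost = 8.2% × (1 − 14%) = 7.0520%.
WACC = 0.3642 × 12.6000% + 0.6358 × 7.0520% = 9.0726%.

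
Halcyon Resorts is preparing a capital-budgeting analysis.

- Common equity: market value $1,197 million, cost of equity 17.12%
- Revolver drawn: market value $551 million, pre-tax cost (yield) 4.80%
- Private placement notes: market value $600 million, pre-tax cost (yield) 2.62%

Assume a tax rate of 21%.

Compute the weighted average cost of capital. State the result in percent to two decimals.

10.15%

Total capital V = 1197 + 551 + 600 = 2348.
Equity: weight = 1197/2348 = 0.5098; cost = 17.12%.
Revolver drawn: weight = 551/2348 = 0.2347; after-tax cost = 4.8% × (1 − 21%) = 3.7920%.
Private placement notes: weight = 600/2348 = 0.2555; after-tax cost = 2.62% × (1 − 21%) = 2.0698%.
WACC = 0.5098 × 17.1200% + 0.2347 × 3.7920% + 0.2555 × 2.0698% = 10.1465%.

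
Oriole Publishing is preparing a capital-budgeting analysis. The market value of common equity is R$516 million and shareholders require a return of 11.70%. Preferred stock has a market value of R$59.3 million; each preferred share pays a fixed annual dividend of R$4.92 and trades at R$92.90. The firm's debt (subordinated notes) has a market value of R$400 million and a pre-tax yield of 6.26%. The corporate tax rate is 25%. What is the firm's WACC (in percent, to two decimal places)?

8.44%

Cost of preferred: Rp = 4.92 / 92.9 = 5.2960%.
Total capital V = 516 + 59.3 + 400 = 975.3.
Equity: weight = 516/975.3 = 0.5291; cost = 11.7%.
Preferred: weight = 59.3/975.3 = 0.0608; cost = 5.296%.
Subordinated notes: weight = 400/975.3 = 0.4101; after-tax cost = 6.26% × (1 − 25%) = 4.6950%.
WACC = 0.5291 × 11.7000% + 0.0608 × 5.2960% + 0.4101 × 4.6950% = 8.4377%.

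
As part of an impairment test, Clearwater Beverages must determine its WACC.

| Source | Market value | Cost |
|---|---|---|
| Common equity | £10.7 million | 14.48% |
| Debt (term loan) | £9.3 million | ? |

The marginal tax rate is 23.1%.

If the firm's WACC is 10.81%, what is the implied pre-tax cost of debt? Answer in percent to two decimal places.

Total capital V = 10.7 + 9.3 = 20.
Equity weight = 10.7/20 = 0.5350.
Term loan weight = 9.3/20 = 0.4650.
Equity contribution = 0.5350 × 14.48% = 7.7468%.
Remaining for debt = 10.81% − 7.7468% = 3.0632%.
Rd × (1 − 23.1%) × 0.4650 = 3.0632%  ⇒  Rd = 8.5664%.

8.57%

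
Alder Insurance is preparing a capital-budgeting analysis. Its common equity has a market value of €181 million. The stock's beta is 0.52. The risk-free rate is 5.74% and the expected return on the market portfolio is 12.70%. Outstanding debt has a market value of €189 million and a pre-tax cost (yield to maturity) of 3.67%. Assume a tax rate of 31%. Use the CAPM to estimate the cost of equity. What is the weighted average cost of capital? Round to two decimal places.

5.87%

Market risk premium = 12.7% − 5.74% = 6.96%.
Cost of equity via CAPM: Re = 5.74% + 0.52 × 6.96% = 9.3592%.
Total capital V = 181 + 189 = 370.
Equity: weight = 181/370 = 0.4892; cost = 9.3592%.
Debt: weight = 189/370 = 0.5108; after-tax cost = 3.67% × (1 − 31%) = 2.5323%.
WACC = 0.4892 × 9.3592% + 0.5108 × 2.5323% = 5.8719%.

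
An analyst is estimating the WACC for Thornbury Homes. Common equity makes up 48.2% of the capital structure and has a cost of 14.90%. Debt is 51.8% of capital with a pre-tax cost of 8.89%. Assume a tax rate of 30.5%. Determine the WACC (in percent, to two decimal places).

10.38%

After-tax cost of debt = 8.89% × (1 − 30.5%) = 6.1786%.
WACC = 0.482 × 14.9000% + 0.518 × 6.1786% = 10.3823%.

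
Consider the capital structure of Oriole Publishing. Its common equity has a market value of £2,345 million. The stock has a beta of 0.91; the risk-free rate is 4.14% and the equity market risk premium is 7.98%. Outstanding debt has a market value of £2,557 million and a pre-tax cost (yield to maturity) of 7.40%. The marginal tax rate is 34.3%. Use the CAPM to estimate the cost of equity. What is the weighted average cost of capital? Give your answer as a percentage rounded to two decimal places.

Cost of equity via CAPM: Re = 4.14% + 0.91 × 7.98% = 11.4018%.
Total capital V = 2345 + 2557 = 4902.
Equity: weight = 2345/4902 = 0.4784; cost = 11.4018%.
Debt: weight = 2557/4902 = 0.5216; after-tax cost = 7.4% × (1 − 34.3%) = 4.8618%.
WACC = 0.4784 × 11.4018% + 0.5216 × 4.8618% = 7.9904%.

7.99%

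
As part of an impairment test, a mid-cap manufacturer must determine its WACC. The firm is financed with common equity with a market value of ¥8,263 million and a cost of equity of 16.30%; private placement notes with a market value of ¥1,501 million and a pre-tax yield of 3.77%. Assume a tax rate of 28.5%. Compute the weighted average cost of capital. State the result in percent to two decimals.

Total capital V = 8263 + 1501 = 9764.
Equity: weight = 8263/9764 = 0.8463; cost = 16.3%.
Private placement notes: weight = 1501/9764 = 0.1537; after-tax cost = 3.77% × (1 − 28.5%) = 2.6956%.
WACC = 0.8463 × 16.3000% + 0.1537 × 2.6956% = 14.2086%.

14.21%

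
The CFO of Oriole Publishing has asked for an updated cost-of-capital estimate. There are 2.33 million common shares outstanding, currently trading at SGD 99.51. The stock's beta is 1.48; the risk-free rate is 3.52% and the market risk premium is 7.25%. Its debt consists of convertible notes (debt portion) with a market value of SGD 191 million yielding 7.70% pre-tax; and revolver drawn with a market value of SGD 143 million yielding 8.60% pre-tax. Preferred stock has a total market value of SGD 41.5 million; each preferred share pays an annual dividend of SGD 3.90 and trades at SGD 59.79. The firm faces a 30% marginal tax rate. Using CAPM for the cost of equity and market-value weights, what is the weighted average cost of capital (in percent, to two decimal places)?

Cost of equity via CAPM: Re = 3.52% + 1.48 × 7.25% = 14.2500%.
Cost of preferred: Rp = 3.9 / 59.79 = 6.5228%.
Market value of equity E = 99.51 × 2.33m = 231.8583m.
Total capital V = 231.8583 + 41.5 + 191 + 143 = 607.3583.
Equity: weight = 231.8583/607.3583 = 0.3817; cost = 14.25%.
Preferred: weight = 41.5/607.3583 = 0.0683; cost = 6.5228%.
Convertible notes (debt portion): weight = 191/607.3583 = 0.3145; after-tax cost = 7.7% × (1 − 30%) = 5.3900%.
Revolver drawn: weight = 143/607.3583 = 0.2354; after-tax cost = 8.6% × (1 − 30%) = 6.0200%.
WACC = 0.3817 × 14.2500% + 0.0683 × 6.5228% + 0.3145 × 5.3900% + 0.2354 × 6.0200% = 8.9980%.

9.00%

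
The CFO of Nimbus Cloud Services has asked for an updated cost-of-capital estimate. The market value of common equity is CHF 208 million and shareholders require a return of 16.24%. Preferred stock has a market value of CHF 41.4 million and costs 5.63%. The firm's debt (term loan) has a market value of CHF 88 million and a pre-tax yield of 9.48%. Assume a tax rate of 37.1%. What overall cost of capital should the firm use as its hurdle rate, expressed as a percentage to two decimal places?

Total capital V = 208 + 41.4 + 88 = 337.4.
Equity: weight = 208/337.4 = 0.6165; cost = 16.24%.
Preferred: weight = 41.4/337.4 = 0.1227; cost = 5.63%.
Term loan: weight = 88/337.4 = 0.2608; after-tax cost = 9.48% × (1 − 37.1%) = 5.9629%.
WACC = 0.6165 × 16.2400% + 0.1227 × 5.6300% + 0.2608 × 5.9629% = 12.2577%.

12.26%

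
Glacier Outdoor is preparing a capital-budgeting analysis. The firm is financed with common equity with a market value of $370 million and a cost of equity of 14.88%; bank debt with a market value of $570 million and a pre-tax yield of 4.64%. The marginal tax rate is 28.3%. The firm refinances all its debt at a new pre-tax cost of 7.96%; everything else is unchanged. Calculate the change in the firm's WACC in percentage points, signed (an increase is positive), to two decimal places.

+1.44 pp

Current WACC:
Total capital V = 370 + 570 = 940.
Equity: weight = 370/940 = 0.3936; cost = 14.88%.
Bank debt: weight = 570/940 = 0.6064; after-tax cost = 4.64% × (1 − 28.3%) = 3.3269%.
WACC = 0.3936 × 14.8800% + 0.6064 × 3.3269% = 7.8744%.
After the change:
Total capital V = 370 + 570 = 940.
Equity: weight = 370/940 = 0.3936; cost = 14.88%.
Bank debt: weight = 570/940 = 0.6064; after-tax cost = 7.96% × (1 − 28.3%) = 5.7073%.
WACC = 0.3936 × 14.8800% + 0.6064 × 5.7073% = 9.3178%.
Change in WACC = 9.3178% − 7.8744% = 1.4435 pp.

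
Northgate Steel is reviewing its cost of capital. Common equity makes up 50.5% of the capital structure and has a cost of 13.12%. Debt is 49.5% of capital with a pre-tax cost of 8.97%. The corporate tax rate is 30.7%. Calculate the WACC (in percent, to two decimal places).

After-tax cost of debt = 8.97% × (1 − 30.7%) = 6.2162%.
WACC = 0.505 × 13.1200% + 0.495 × 6.2162% = 9.7026%.

9.70%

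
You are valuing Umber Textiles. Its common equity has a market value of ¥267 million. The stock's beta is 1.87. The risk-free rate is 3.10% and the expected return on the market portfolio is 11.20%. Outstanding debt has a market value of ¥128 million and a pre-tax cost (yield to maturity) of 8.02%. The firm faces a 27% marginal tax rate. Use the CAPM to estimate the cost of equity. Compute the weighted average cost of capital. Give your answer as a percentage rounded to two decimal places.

Market risk premium = 11.2% − 3.1% = 8.1%.
Cost of equity via CAPM: Re = 3.1% + 1.87 × 8.1% = 18.2470%.
Total capital V = 267 + 128 = 395.
Equity: weight = 267/395 = 0.6759; cost = 18.247%.
Debt: weight = 128/395 = 0.3241; after-tax cost = 8.02% × (1 − 27%) = 5.8546%.
WACC = 0.6759 × 18.2470% + 0.3241 × 5.8546% = 14.2312%.

14.23%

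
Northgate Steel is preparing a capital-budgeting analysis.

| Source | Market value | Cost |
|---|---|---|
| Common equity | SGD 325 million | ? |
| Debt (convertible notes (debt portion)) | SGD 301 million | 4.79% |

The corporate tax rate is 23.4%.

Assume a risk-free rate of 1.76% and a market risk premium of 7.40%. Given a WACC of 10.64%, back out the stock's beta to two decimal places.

2.07

Total capital V = 325 + 301 = 626.
Equity weight = 325/626 = 0.5192.
Convertible notes (debt portion) weight = 301/626 = 0.4808.
Debt contribution = 0.4808 × 4.79% × (1 − 23.4%) = 1.7642%.
Required equity contribution = 10.64% − 1.7642% = 8.8758%  ⇒  Re = 17.0961%.
CAPM: 17.0961% = 1.76% + β × 7.4%  ⇒  β = 2.0724.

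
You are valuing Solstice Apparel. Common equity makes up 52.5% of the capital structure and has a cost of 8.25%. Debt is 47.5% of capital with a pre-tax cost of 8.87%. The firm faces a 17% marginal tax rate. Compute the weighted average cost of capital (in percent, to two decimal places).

7.83%

After-tax cost of debt = 8.87% × (1 − 17%) = 7.3621%.
WACC = 0.525 × 8.2500% + 0.475 × 7.3621% = 7.8282%.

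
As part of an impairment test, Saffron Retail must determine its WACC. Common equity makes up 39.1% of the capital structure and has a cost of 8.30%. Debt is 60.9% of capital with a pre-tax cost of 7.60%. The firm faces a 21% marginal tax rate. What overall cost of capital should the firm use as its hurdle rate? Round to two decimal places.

6.90%

After-tax cost of debt = 7.6% × (1 − 21%) = 6.0040%.
WACC = 0.391 × 8.3000% + 0.609 × 6.0040% = 6.9017%.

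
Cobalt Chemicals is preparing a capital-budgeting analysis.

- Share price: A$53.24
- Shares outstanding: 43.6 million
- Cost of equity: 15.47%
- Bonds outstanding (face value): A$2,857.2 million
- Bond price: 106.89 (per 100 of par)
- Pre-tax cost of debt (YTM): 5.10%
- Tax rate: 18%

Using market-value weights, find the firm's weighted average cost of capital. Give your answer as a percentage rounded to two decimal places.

Market value of equity E = 53.24 × 43.6m = 2321.264m. Market value of debt D = 2857.2m × 106.89/100 = 3054.06108m.
Total capital V = 2321.264 + 3054.06108 = 5375.32508.
Equity: weight = 2321.264/5375.32508 = 0.4318; cost = 15.47%.
Bonds outstanding: weight = 3054.06108/5375.32508 = 0.5682; after-tax cost = 5.1% × (1 − 18%) = 4.1820%.
WACC = 0.4318 × 15.4700% + 0.5682 × 4.1820% = 9.0566%.

9.06%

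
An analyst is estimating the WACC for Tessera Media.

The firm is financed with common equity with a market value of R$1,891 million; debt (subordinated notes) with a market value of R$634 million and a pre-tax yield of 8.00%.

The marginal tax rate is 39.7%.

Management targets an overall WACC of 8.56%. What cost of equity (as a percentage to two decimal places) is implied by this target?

Total capital V = 1891 + 634 = 2525.
Equity weight = 1891/2525 = 0.7489.
Subordinated notes weight = 634/2525 = 0.2511.
Debt contribution = 0.2511 × 8% × (1 − 39.7%) = 1.2113%.
Required equity contribution = 8.56% − 1.2113% = 7.3487%.
Re = 7.3487% / 0.7489 = 9.8126%.

9.81%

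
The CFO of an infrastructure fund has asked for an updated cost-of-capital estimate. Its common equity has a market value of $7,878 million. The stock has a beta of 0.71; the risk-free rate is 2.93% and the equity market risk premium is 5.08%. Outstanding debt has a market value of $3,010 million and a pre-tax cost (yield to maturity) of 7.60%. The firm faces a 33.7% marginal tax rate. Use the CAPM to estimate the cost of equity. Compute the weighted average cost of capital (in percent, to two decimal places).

Cost of equity via CAPM: Re = 2.93% + 0.71 × 5.08% = 6.5368%.
Total capital V = 7878 + 3010 = 10888.
Equity: weight = 7878/10888 = 0.7235; cost = 6.5368%.
Debt: weight = 3010/10888 = 0.2765; after-tax cost = 7.6% × (1 − 33.7%) = 5.0388%.
WACC = 0.7235 × 6.5368% + 0.2765 × 5.0388% = 6.1227%.

6.12%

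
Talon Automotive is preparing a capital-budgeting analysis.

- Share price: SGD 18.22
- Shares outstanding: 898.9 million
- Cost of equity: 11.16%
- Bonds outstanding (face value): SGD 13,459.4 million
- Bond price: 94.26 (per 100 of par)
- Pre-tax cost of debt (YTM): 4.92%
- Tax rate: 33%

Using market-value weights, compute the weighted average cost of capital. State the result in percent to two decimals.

7.73%

Market value of equity E = 18.22 × 898.9m = 16377.958m. Market value of debt D = 13459.4m × 94.26/100 = 12686.83044m.
Total capital V = 16377.958 + 12686.83044 = 29064.78844.
Equity: weight = 16377.958/29064.78844 = 0.5635; cost = 11.16%.
Bonds outstanding: weight = 12686.83044/29064.78844 = 0.4365; after-tax cost = 4.92% × (1 − 33%) = 3.2964%.
WACC = 0.5635 × 11.1600% + 0.4365 × 3.2964% = 7.7275%.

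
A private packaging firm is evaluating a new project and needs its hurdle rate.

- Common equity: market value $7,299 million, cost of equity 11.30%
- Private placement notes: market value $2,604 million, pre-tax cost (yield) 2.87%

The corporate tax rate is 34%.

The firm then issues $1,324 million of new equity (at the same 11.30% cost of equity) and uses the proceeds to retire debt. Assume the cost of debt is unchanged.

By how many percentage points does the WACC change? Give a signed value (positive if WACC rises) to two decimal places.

+1.26 pp

Current WACC:
Total capital V = 7299 + 2604 = 9903.
Equity: weight = 7299/9903 = 0.7370; cost = 11.3%.
Private placement notes: weight = 2604/9903 = 0.2630; after-tax cost = 2.87% × (1 − 34%) = 1.8942%.
WACC = 0.7370 × 11.3000% + 0.2630 × 1.8942% = 8.8267%.
After the change:
Total capital V = 8623 + 1280 = 9903.
Equity: weight = 8623/9903 = 0.8707; cost = 11.3%.
Private placement notes: weight = 1280/9903 = 0.1293; after-tax cost = 2.87% × (1 − 34%) = 1.8942%.
WACC = 0.8707 × 11.3000% + 0.1293 × 1.8942% = 10.0843%.
Change in WACC = 10.0843% − 8.8267% = 1.2575 pp.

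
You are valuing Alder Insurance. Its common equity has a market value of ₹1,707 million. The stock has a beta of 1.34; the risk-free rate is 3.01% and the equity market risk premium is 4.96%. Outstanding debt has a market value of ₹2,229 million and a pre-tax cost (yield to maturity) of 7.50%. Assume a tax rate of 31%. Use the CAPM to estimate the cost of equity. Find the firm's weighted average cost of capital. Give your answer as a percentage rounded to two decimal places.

Cost of equity via CAPM: Re = 3.01% + 1.34 × 4.96% = 9.6564%.
Total capital V = 1707 + 2229 = 3936.
Equity: weight = 1707/3936 = 0.4337; cost = 9.6564%.
Debt: weight = 2229/3936 = 0.5663; after-tax cost = 7.5% × (1 − 31%) = 5.1750%.
WACC = 0.4337 × 9.6564% + 0.5663 × 5.1750% = 7.1185%.

7.12%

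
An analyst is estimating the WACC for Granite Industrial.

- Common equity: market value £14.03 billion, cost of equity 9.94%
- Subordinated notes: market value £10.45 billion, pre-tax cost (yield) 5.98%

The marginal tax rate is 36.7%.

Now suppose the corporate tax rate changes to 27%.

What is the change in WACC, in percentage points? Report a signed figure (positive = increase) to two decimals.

+0.25 pp

Current WACC:
Total capital V = 14.03 + 10.45 = 24.48.
Equity: weight = 14.03/24.48 = 0.5731; cost = 9.94%.
Subordinated notes: weight = 10.45/24.48 = 0.4269; after-tax cost = 5.98% × (1 − 36.7%) = 3.7853%.
WACC = 0.5731 × 9.9400% + 0.4269 × 3.7853% = 7.3127%.
After the change:
Total capital V = 14.03 + 10.45 = 24.48.
Equity: weight = 14.03/24.48 = 0.5731; cost = 9.94%.
Subordinated notes: weight = 10.45/24.48 = 0.4269; after-tax cost = 5.98% × (1 − 27%) = 4.3654%.
WACC = 0.5731 × 9.9400% + 0.4269 × 4.3654% = 7.5603%.
Change in WACC = 7.5603% − 7.3127% = 0.2476 pp.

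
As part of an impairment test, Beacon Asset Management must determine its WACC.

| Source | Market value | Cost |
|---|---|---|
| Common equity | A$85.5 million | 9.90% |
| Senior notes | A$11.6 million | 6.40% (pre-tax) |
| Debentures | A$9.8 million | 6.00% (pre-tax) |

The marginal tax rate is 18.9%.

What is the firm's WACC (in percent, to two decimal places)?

Total capital V = 85.5 + 11.6 + 9.8 = 106.9.
Equity: weight = 85.5/106.9 = 0.7998; cost = 9.9%.
Senior notes: weight = 11.6/106.9 = 0.1085; after-tax cost = 6.4% × (1 − 18.9%) = 5.1904%.
Debentures: weight = 9.8/106.9 = 0.0917; after-tax cost = 6% × (1 − 18.9%) = 4.8660%.
WACC = 0.7998 × 9.9000% + 0.1085 × 5.1904% + 0.0917 × 4.8660% = 8.9275%.

8.93%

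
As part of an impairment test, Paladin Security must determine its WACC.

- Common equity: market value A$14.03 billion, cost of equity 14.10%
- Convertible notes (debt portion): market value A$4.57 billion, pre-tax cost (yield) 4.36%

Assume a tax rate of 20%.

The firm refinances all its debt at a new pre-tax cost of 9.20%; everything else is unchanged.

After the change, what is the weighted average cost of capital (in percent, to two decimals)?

12.44%

After the change:
Total capital V = 14.03 + 4.57 = 18.6.
Equity: weight = 14.03/18.6 = 0.7543; cost = 14.1%.
Convertible notes (debt portion): weight = 4.57/18.6 = 0.2457; after-tax cost = 9.2% × (1 − 20%) = 7.3600%.
WACC = 0.7543 × 14.1000% + 0.2457 × 7.3600% = 12.4440%.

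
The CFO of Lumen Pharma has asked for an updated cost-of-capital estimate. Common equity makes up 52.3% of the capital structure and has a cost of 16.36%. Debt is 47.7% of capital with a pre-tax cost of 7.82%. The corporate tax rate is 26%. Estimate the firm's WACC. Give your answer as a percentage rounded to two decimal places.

After-tax cost of debt = 7.82% × (1 − 26%) = 5.7868%.
WACC = 0.523 × 16.3600% + 0.477 × 5.7868% = 11.3166%.

11.32%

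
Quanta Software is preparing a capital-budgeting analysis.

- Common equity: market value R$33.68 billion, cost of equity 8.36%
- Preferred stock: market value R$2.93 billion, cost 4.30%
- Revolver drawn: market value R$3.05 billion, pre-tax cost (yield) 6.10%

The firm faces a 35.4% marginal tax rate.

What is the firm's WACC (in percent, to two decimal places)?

7.72%

Total capital V = 33.68 + 2.93 + 3.05 = 39.66.
Equity: weight = 33.68/39.66 = 0.8492; cost = 8.36%.
Preferred: weight = 2.93/39.66 = 0.0739; cost = 4.3%.
Revolver drawn: weight = 3.05/39.66 = 0.0769; after-tax cost = 6.1% × (1 − 35.4%) = 3.9406%.
WACC = 0.8492 × 8.3600% + 0.0739 × 4.3000% + 0.0769 × 3.9406% = 7.7202%.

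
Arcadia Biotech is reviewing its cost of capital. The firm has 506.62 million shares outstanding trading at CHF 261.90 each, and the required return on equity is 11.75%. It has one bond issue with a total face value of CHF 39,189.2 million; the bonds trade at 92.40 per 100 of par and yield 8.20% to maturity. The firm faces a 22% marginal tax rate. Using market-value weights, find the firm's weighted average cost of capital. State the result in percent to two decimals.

Market value of equity E = 261.9 × 506.62m = 132683.778m. Market value of debt D = 39189.2m × 92.4/100 = 36210.8208m.
Total capital V = 132683.778 + 36210.8208 = 168894.5988.
Equity: weight = 132683.778/168894.5988 = 0.7856; cost = 11.75%.
Bonds outstanding: weight = 36210.8208/168894.5988 = 0.2144; after-tax cost = 8.2% × (1 − 22%) = 6.3960%.
WACC = 0.7856 × 11.7500% + 0.2144 × 6.3960% = 10.6021%.

10.60%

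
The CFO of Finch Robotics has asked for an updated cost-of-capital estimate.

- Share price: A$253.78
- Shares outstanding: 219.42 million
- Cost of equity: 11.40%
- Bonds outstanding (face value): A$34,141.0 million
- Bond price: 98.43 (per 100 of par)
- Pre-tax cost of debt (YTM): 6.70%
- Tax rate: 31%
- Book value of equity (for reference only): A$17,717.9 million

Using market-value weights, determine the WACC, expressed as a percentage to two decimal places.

8.85%

Market value of equity E = 253.78 × 219.42m = 55684.4076m. Market value of debt D = 34141m × 98.43/100 = 33604.9863m.
Total capital V = 55684.4076 + 33604.9863 = 89289.3939.
Equity: weight = 55684.4076/89289.3939 = 0.6236; cost = 11.4%.
Bonds outstanding: weight = 33604.9863/89289.3939 = 0.3764; after-tax cost = 6.7% × (1 − 31%) = 4.6230%.
WACC = 0.6236 × 11.4000% + 0.3764 × 4.6230% = 8.8494%.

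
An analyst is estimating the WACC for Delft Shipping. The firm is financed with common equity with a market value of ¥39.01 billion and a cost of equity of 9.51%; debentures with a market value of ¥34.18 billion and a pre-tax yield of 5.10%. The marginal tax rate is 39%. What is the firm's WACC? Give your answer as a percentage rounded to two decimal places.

Total capital V = 39.01 + 34.18 = 73.19.
Equity: weight = 39.01/73.19 = 0.5330; cost = 9.51%.
Debentures: weight = 34.18/73.19 = 0.4670; after-tax cost = 5.1% × (1 − 39%) = 3.1110%.
WACC = 0.5330 × 9.5100% + 0.4670 × 3.1110% = 6.5216%.

6.52%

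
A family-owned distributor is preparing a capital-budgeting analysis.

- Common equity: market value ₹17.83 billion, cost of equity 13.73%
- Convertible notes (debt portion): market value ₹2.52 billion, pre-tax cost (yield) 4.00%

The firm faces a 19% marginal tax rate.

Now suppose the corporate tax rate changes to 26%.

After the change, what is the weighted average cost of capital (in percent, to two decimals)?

12.40%

After the change:
Total capital V = 17.83 + 2.52 = 20.35.
Equity: weight = 17.83/20.35 = 0.8762; cost = 13.73%.
Convertible notes (debt portion): weight = 2.52/20.35 = 0.1238; after-tax cost = 4% × (1 − 26%) = 2.9600%.
WACC = 0.8762 × 13.7300% + 0.1238 × 2.9600% = 12.3963%.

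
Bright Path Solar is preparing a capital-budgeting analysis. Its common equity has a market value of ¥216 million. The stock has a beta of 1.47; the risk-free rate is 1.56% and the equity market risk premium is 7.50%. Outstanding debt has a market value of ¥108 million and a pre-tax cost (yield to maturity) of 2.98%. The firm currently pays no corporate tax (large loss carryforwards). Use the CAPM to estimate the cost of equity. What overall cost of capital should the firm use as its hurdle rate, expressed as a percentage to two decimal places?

9.38%

Cost of equity via CAPM: Re = 1.56% + 1.47 × 7.5% = 12.5850%.
Total capital V = 216 + 108 = 324.
Equity: weight = 216/324 = 0.6667; cost = 12.585%.
Debt: weight = 108/324 = 0.3333; after-tax cost = 2.98% × (1 − 0%) = 2.9800%.
WACC = 0.6667 × 12.5850% + 0.3333 × 2.9800% = 9.3833%.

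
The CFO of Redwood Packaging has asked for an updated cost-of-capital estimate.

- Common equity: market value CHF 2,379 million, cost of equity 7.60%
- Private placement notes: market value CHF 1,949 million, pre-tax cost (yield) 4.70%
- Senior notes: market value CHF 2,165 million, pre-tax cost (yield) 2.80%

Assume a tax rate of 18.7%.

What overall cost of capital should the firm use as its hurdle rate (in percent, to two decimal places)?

Total capital V = 2379 + 1949 + 2165 = 6493.
Equity: weight = 2379/6493 = 0.3664; cost = 7.6%.
Private placement notes: weight = 1949/6493 = 0.3002; after-tax cost = 4.7% × (1 − 18.7%) = 3.8211%.
Senior notes: weight = 2165/6493 = 0.3334; after-tax cost = 2.8% × (1 − 18.7%) = 2.2764%.
WACC = 0.3664 × 7.6000% + 0.3002 × 3.8211% + 0.3334 × 2.2764% = 4.6906%.

4.69%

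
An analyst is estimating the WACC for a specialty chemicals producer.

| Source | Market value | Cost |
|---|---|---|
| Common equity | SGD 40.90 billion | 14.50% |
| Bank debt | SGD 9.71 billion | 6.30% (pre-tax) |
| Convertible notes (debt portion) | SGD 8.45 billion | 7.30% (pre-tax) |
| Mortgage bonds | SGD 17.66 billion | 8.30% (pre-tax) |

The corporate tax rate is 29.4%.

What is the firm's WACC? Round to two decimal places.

Total capital V = 40.9 + 9.71 + 8.45 + 17.66 = 76.72.
Equity: weight = 40.9/76.72 = 0.5331; cost = 14.5%.
Bank debt: weight = 9.71/76.72 = 0.1266; after-tax cost = 6.3% × (1 − 29.4%) = 4.4478%.
Convertible notes (debt portion): weight = 8.45/76.72 = 0.1101; after-tax cost = 7.3% × (1 − 29.4%) = 5.1538%.
Mortgage bonds: weight = 17.66/76.72 = 0.2302; after-tax cost = 8.3% × (1 − 29.4%) = 5.8598%.
WACC = 0.5331 × 14.5000% + 0.1266 × 4.4478% + 0.1101 × 5.1538% + 0.2302 × 5.8598% = 10.2095%.

10.21%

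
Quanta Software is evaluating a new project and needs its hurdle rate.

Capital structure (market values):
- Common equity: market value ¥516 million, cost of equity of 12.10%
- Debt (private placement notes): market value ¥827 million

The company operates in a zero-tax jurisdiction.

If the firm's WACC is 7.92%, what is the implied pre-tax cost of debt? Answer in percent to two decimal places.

5.31%

Total capital V = 516 + 827 = 1343.
Equity weight = 516/1343 = 0.3842.
Private placement notes weight = 827/1343 = 0.6158.
Equity contribution = 0.3842 × 12.1% = 4.6490%.
Remaining for debt = 7.92% − 4.6490% = 3.2710%.
Rd × (1 − 0%) × 0.6158 = 3.2710%  ⇒  Rd = 5.3119%.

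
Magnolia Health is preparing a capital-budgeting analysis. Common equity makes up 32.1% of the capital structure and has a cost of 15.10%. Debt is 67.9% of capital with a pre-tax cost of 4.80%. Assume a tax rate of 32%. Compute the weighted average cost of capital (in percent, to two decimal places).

7.06%

After-tax cost of debt = 4.8% × (1 − 32%) = 3.2640%.
WACC = 0.321 × 15.1000% + 0.679 × 3.2640% = 7.0634%.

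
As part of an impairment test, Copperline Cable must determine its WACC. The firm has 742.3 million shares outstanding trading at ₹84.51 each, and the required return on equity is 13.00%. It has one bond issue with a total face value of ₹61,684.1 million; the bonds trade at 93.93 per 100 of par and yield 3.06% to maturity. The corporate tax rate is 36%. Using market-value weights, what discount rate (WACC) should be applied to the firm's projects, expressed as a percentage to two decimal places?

7.70%

Market value of equity E = 84.51 × 742.3m = 62731.773m. Market value of debt D = 61684.1m × 93.93/100 = 57939.87513m.
Total capital V = 62731.773 + 57939.87513 = 120671.64813.
Equity: weight = 62731.773/120671.64813 = 0.5199; cost = 13%.
Bonds outstanding: weight = 57939.87513/120671.64813 = 0.4801; after-tax cost = 3.06% × (1 − 36%) = 1.9584%.
WACC = 0.5199 × 13.0000% + 0.4801 × 1.9584% = 7.6984%.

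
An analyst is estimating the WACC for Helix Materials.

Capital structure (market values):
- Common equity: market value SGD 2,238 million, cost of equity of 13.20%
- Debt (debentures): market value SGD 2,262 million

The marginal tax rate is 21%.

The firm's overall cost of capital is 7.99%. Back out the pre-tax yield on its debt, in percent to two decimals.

Total capital V = 2238 + 2262 = 4500.
Equity weight = 2238/4500 = 0.4973.
Debentures weight = 2262/4500 = 0.5027.
Equity contribution = 0.4973 × 13.2% = 6.5648%.
Remaining for debt = 7.99% − 6.5648% = 1.4252%.
Rd × (1 − 21%) × 0.5027 = 1.4252%  ⇒  Rd = 3.5890%.

3.59%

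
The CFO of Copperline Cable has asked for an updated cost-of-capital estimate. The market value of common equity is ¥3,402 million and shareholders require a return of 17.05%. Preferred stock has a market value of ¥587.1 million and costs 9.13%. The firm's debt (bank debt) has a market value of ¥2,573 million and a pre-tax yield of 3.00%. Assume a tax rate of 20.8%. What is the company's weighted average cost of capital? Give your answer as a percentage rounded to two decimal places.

Total capital V = 3402 + 587.1 + 2573 = 6562.1.
Equity: weight = 3402/6562.1 = 0.5184; cost = 17.05%.
Preferred: weight = 587.1/6562.1 = 0.0895; cost = 9.13%.
Bank debt: weight = 2573/6562.1 = 0.3921; after-tax cost = 3% × (1 − 20.8%) = 2.3760%.
WACC = 0.5184 × 17.0500% + 0.0895 × 9.1300% + 0.3921 × 2.3760% = 10.5877%.

10.59%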